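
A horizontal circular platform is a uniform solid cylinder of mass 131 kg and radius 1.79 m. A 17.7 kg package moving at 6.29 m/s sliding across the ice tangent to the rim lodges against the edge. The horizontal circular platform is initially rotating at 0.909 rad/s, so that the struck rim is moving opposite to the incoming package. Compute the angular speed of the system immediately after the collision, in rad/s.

The axle reaction passes through the central axle and exerts no torque about it; angular momentum about the central axle is conserved through the impact.
I_p = ½(131)(1.79)² = 209.9 kg·m². Taking the sense of the package's angular momentum as positive, L_{package} = m v R = (17.7)(6.29)(1.79) = 199.3 kg·m²/s.
L_i = −I_p ω_p + m v R = −(209.9)(0.909) + 199.3 = 8.516 kg·m²/s.
After sticking, I_f = I_p + m R² = 209.9 + (17.7)(1.79)² = 266.6 kg·m².
ω_f = L_i / I_f = 8.516 / 266.6 = 0.03194 rad/s.

|ω_f| ≈ 0.0319 rad/s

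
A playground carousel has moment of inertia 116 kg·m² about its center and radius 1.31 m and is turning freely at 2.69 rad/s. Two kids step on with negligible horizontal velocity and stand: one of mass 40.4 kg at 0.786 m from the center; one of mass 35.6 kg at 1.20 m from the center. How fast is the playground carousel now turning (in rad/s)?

The added mass arrives with no angular momentum about the center, and any external torque about the center is negligible, so the system's angular momentum is conserved.
Added inertia Σmr² = (40.4)(0.786)² + (35.6)(1.20)² = 76.22 kg·m²; I_f = 116.0 + 76.22 = 192.2 kg·m².
ω_f = I_p ω_i / I_f = (116.0)(2.69) / 192.2 = 1.623 rad/s.

ω_f ≈ 1.62 rad/s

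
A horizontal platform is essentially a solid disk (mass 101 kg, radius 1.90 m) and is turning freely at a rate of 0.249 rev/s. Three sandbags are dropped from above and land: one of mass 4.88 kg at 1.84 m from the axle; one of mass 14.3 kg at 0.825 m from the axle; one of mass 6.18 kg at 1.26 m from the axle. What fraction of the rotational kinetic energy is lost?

fraction ≈ 0.165

No external torque acts about the axle; L_before = L_after.
I_p = ½(101)(1.90)² = 182.3 kg·m².
Added inertia Σmr² = (4.88)(1.84)² + (14.3)(0.825)² + (6.18)(1.26)² = 36.07 kg·m²; I_f = 182.3 + 36.07 = 218.4 kg·m².
ω_f = I_p ω_i / I_f = (182.3)(0.249) / 218.4 = 0.2079 rev/s.
KE_i = ½(182.3)(1.565 rad/s)² = 223.1 J; KE_f = ½(218.4)(1.306)² = 186.3 J.
Fraction lost = 0.1652.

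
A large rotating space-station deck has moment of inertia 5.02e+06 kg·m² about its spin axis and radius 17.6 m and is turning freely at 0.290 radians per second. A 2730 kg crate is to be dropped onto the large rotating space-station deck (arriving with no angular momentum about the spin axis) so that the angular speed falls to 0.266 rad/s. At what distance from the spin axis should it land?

r ≈ 12.9 m

The added mass arrives with no angular momentum about the spin axis, and any external torque about the spin axis is negligible, so the system's angular momentum is conserved.
I_p ω_i = (I_p + m r²) ω_f ⇒ m r² = I_p(ω_i/ω_f − 1) = 5.020e+06(0.290/0.266 − 1) = 4.529e+05 kg·m².
r = √(4.529e+05/2730) = 12.88 m.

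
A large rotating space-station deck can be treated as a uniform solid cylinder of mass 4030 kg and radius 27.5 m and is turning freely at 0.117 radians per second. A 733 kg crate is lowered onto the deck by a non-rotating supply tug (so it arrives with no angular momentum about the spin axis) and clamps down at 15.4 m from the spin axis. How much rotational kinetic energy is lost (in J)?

energy lost ≈ 1070 J

No external torque acts about the spin axis; L_before = L_after.
I_p = ½(4030)(27.5)² = 1.524e+06 kg·m².
Added inertia Σmr² = (733)(15.4)² = 1.738e+05 kg·m²; I_f = 1.524e+06 + 1.738e+05 = 1.698e+06 kg·m².
ω_f = I_p ω_i / I_f = (1.524e+06)(0.117) / 1.698e+06 = 0.1050 rad/s.
KE_i = ½(1.524e+06)(0.1170 rad/s)² = 10430 J; KE_f = ½(1.698e+06)(0.1050)² = 9362 J.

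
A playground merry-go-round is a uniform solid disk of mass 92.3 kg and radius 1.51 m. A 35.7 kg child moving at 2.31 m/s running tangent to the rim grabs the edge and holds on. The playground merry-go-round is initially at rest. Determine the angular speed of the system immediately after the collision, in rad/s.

|ω_f| ≈ 0.667 rad/s

About the axle the impulsive forces during the collision are internal, so angular momentum about that axis is conserved.
I_p = ½(92.3)(1.51)² = 105.2 kg·m². Taking the sense of the child's angular momentum as positive, L_{child} = m v R = (35.7)(2.31)(1.51) = 124.5 kg·m²/s.
L_i = 0 + 124.5 = 124.5 kg·m²/s.
After sticking, I_f = I_p + m R² = 105.2 + (35.7)(1.51)² = 186.6 kg·m².
ω_f = L_i / I_f = 124.5 / 186.6 = 0.6672 rad/s.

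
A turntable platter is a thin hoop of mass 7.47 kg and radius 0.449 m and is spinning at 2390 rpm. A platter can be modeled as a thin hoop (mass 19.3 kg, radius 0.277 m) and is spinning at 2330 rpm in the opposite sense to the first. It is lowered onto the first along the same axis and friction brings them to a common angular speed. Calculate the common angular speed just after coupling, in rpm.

No external torque acts about the common axis, so total angular momentum is conserved.
Moments of inertia: I_A = (7.47)(0.449)² = 1.506 kg·m²; I_B = (19.3)(0.277)² = 1.481 kg·m².
Taking A's sense as positive: L = (1.506)(2390) − (1.481)(2330) = 148.8 kg·m²·rpm.
Combined I = 1.506 + 1.481 = 2.987 kg·m².
ω_f = L / I = 148.8 / 2.987 = 49.82 rpm.

|ω_f| ≈ 49.8 rpm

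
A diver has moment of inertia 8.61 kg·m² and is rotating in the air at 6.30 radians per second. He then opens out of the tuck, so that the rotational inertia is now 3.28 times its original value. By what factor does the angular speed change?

With no external torque about the axis, L is conserved: I₁ω₁ = I₂ω₂.
I₂ = 3.28 × 8.61 = 28.24 kg·m².
ω₂/ω₁ = I₁/I₂ = 8.610 / 28.24 = 0.3049.

ω₂/ω₁ ≈ 0.305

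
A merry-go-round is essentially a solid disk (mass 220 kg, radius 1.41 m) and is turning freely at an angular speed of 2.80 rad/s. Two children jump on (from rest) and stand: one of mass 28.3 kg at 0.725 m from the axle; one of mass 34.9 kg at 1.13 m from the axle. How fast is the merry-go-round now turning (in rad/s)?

ω_f ≈ 2.20 rad/s

No external torque acts about the axle; L_before = L_after.
I_p = ½(220)(1.41)² = 218.7 kg·m².
Added inertia Σmr² = (28.3)(0.725)² + (34.9)(1.13)² = 59.44 kg·m²; I_f = 218.7 + 59.44 = 278.1 kg·m².
ω_f = I_p ω_i / I_f = (218.7)(2.80) / 278.1 = 2.202 rad/s.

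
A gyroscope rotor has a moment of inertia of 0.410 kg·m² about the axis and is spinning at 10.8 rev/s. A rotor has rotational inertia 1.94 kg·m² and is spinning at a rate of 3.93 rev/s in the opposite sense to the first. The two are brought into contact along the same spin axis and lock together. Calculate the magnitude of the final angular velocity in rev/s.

The coupling torques are internal; angular momentum about the shared axis is conserved.
Taking A's sense as positive: L = (0.4100)(10.8) − (1.940)(3.93) = -3.196 kg·m²·rev/s.
Combined I = 0.4100 + 1.940 = 2.350 kg·m².
ω_f = L / I = -3.196 / 2.350 = -1.360 rev/s.

|ω_f| ≈ 1.36 rev/s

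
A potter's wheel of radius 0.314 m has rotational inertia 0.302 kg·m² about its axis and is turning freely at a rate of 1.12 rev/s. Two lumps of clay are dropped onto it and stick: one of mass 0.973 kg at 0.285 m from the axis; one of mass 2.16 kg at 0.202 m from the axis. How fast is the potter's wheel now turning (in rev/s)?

The added mass arrives with no angular momentum about the axis, and any external torque about the axis is negligible, so the system's angular momentum is conserved.
Added inertia Σmr² = (0.973)(0.285)² + (2.16)(0.202)² = 0.1672 kg·m²; I_f = 0.3020 + 0.1672 = 0.4692 kg·m².
ω_f = I_p ω_i / I_f = (0.3020)(1.12) / 0.4692 = 0.7209 rev/s.

ω_f ≈ 0.721 rev/s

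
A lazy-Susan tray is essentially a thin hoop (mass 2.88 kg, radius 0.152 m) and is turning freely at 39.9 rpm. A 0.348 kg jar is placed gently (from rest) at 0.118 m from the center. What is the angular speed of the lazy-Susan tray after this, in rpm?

The added mass arrives with no angular momentum about the center, and any external torque about the center is negligible, so the system's angular momentum is conserved.
I_p = (2.88)(0.152)² = 0.06654 kg·m².
Added inertia Σmr² = (0.348)(0.118)² = 0.004846 kg·m²; I_f = 0.06654 + 0.004846 = 0.07139 kg·m².
ω_f = I_p ω_i / I_f = (0.06654)(39.9) / 0.07139 = 37.19 rpm.

ω_f ≈ 37.2 rpm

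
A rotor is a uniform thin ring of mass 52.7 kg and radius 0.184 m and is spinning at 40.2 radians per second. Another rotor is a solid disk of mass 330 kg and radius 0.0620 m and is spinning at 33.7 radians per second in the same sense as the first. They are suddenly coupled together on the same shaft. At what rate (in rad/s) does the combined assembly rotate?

|ω_f| ≈ 38.5 rad/s

No external torque acts about the common axis, so total angular momentum is conserved.
Moments of inertia: I_A = (52.7)(0.184)² = 1.784 kg·m²; I_B = ½(330)(0.0620)² = 0.6343 kg·m².
Taking A's sense as positive: L = (1.784)(40.2) + (0.6343)(33.7) = 93.10 kg·m²·rad/s.
Combined I = 1.784 + 0.6343 = 2.418 kg·m².
ω_f = L / I = 93.10 / 2.418 = 38.50 rad/s.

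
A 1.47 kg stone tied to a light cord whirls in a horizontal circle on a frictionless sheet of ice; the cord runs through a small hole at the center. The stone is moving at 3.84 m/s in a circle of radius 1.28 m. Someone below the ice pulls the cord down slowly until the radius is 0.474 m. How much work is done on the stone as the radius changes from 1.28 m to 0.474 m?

Central (radial) force ⇒ zero torque about the center ⇒ m v r is constant.
v₂ = v₁ r₁ / r₂ = (3.84)(1.28) / (0.474) = 10.37 m/s.
W = ΔKE = ½m(v₂² − v₁²) = 68.20 J.

W ≈ 68.2 J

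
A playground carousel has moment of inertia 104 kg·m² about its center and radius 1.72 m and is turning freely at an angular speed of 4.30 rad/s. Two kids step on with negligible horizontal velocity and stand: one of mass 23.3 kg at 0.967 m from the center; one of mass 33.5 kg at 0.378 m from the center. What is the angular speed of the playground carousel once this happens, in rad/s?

No external torque acts about the center; L_before = L_after.
Added inertia Σmr² = (23.3)(0.967)² + (33.5)(0.378)² = 26.57 kg·m²; I_f = 104.0 + 26.57 = 130.6 kg·m².
ω_f = I_p ω_i / I_f = (104.0)(4.30) / 130.6 = 3.425 rad/s.

ω_f ≈ 3.42 rad/s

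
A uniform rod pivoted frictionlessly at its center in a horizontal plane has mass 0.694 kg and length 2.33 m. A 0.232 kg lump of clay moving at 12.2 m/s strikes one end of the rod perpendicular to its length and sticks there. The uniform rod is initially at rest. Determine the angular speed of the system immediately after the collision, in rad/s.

The axle reaction passes through the pivot and exerts no torque about it; angular momentum about the pivot is conserved through the impact.
I_p = (1/12)(0.694)(2.33)² = 0.3140 kg·m². Taking the sense of the lump of clay's angular momentum as positive, L_{lump} = m v R = (0.232)(12.2)(2.33/2) = 3.297 kg·m²/s.
L_i = 0 + 3.297 = 3.297 kg·m²/s.
After sticking, I_f = I_p + m R² = 0.3140 + (0.232)(2.33/2)² = 0.6288 kg·m².
ω_f = L_i / I_f = 3.297 / 0.6288 = 5.244 rad/s.

|ω_f| ≈ 5.24 rad/s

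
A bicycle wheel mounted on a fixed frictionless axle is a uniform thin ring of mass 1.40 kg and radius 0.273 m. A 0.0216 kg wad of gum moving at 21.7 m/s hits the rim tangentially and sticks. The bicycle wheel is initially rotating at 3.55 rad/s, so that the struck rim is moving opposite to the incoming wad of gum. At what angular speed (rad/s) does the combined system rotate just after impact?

|ω_f| ≈ 2.29 rad/s

The axle reaction passes through the axle and exerts no torque about it; angular momentum about the axle is conserved through the impact.
I_p = (1.40)(0.273)² = 0.1043 kg·m². Taking the sense of the wad of gum's angular momentum as positive, L_{wad} = m v R = (0.0216)(21.7)(0.273) = 0.1280 kg·m²/s.
L_i = −I_p ω_p + m v R = −(0.1043)(3.55) + 0.1280 = -0.2424 kg·m²/s.
After sticking, I_f = I_p + m R² = 0.1043 + (0.0216)(0.273)² = 0.1060 kg·m².
ω_f = L_i / I_f = -0.2424 / 0.1060 = -2.288 rad/s.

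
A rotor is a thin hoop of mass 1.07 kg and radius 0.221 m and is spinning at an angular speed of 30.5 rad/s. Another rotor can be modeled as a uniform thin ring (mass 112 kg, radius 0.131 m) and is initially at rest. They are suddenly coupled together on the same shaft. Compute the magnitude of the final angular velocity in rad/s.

No external torque acts about the common axis, so total angular momentum is conserved.
Moments of inertia: I_A = (1.07)(0.221)² = 0.05226 kg·m²; I_B = (112)(0.131)² = 1.922 kg·m².
Taking A's sense as positive: L = (0.05226)(30.5) = 1.594 kg·m²·rad/s.
Combined I = 0.05226 + 1.922 = 1.974 kg·m².
ω_f = L / I = 1.594 / 1.974 = 0.8073 rad/s.

|ω_f| ≈ 0.807 rad/s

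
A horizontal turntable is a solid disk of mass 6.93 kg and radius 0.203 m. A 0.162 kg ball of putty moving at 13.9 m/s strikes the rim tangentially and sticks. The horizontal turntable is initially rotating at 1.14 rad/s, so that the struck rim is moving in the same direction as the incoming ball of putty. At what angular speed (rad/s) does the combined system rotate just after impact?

About the axle the impulsive forces during the collision are internal, so angular momentum about that axis is conserved.
I_p = ½(6.93)(0.203)² = 0.1428 kg·m². Taking the sense of the ball of putty's angular momentum as positive, L_{ball} = m v R = (0.162)(13.9)(0.203) = 0.4571 kg·m²/s.
L_i = +I_p ω_p + m v R = +(0.1428)(1.14) + 0.4571 = 0.6199 kg·m²/s.
After sticking, I_f = I_p + m R² = 0.1428 + (0.162)(0.203)² = 0.1495 kg·m².
ω_f = L_i / I_f = 0.6199 / 0.1495 = 4.147 rad/s.

|ω_f| ≈ 4.15 rad/s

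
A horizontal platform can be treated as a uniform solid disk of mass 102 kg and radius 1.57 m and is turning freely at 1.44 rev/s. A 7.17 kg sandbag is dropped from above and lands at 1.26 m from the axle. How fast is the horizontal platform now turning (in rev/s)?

ω_f ≈ 1.32 rev/s

No external torque acts about the axle; L_before = L_after.
I_p = ½(102)(1.57)² = 125.7 kg·m².
Added inertia Σmr² = (7.17)(1.26)² = 11.38 kg·m²; I_f = 125.7 + 11.38 = 137.1 kg·m².
ω_f = I_p ω_i / I_f = (125.7)(1.44) / 137.1 = 1.320 rev/s.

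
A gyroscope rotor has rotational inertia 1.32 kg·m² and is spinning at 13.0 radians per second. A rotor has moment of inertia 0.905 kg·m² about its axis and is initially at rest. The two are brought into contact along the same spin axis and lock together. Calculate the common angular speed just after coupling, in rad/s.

The coupling torques are internal; angular momentum about the shared axis is conserved.
Taking A's sense as positive: L = (1.320)(13.0) = 17.16 kg·m²·rad/s.
Combined I = 1.320 + 0.9050 = 2.225 kg·m².
ω_f = L / I = 17.16 / 2.225 = 7.712 rad/s.

|ω_f| ≈ 7.71 rad/s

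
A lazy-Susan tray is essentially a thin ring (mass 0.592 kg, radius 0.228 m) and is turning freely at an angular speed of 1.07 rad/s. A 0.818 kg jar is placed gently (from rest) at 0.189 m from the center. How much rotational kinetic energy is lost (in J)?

energy lost ≈ 0.00858 J

No external torque acts about the center; L_before = L_after.
I_p = (0.592)(0.228)² = 0.03077 kg·m².
Added inertia Σmr² = (0.818)(0.189)² = 0.02922 kg·m²; I_f = 0.03077 + 0.02922 = 0.05999 kg·m².
ω_f = I_p ω_i / I_f = (0.03077)(1.07) / 0.05999 = 0.5489 rad/s.
KE_i = ½(0.03077)(1.070 rad/s)² = 0.01762 J; KE_f = ½(0.05999)(0.5489)² = 0.009037 J.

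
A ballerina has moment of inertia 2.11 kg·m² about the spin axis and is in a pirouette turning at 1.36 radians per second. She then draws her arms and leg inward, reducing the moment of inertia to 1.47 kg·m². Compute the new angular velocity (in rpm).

Angular momentum about the spin axis is conserved since the torque about it is zero.
ω₂ = I₁ω₁ / I₂ = (2.110)(1.36 rad/s) / (1.470) = 1.952 rad/s = 18.64 rpm.

ω₂ ≈ 18.6 rpm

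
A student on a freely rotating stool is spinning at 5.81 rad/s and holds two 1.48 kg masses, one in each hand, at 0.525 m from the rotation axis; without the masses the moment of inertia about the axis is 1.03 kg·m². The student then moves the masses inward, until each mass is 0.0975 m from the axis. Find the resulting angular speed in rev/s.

ω₂ ≈ 1.61 rev/s

No external torque acts about the spin axis, so angular momentum is conserved.
I₁ = 1.03 + 2(1.48)(0.525)² = 1.846 kg·m²; I₂ = 1.03 + 2(1.48)(0.0975)² = 1.058 kg·m².
ω₂ = I₁ω₁ / I₂ = (1.846)(5.81 rad/s) / (1.058) = 10.14 rad/s = 1.613 rev/s.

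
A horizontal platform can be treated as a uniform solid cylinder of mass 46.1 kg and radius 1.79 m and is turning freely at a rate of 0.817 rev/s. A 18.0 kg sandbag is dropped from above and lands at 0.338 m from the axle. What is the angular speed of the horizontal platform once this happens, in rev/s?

ω_f ≈ 0.795 rev/s

No external torque acts about the axle; L_before = L_after.
I_p = ½(46.1)(1.79)² = 73.85 kg·m².
Added inertia Σmr² = (18.0)(0.338)² = 2.056 kg·m²; I_f = 73.85 + 2.056 = 75.91 kg·m².
ω_f = I_p ω_i / I_f = (73.85)(0.817) / 75.91 = 0.7949 rev/s.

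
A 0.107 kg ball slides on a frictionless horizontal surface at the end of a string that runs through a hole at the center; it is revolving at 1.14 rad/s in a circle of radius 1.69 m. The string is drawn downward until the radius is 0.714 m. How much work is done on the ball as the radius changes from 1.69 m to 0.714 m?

No torque about the axis ⇒ m r₁² ω₁ = m r₂² ω₂.
ω₂ = ω₁ (r₁/r₂)² = (1.14)(1.69/0.714)² = 6.387 rad/s.
W = ΔKE = ½m(v₂² − v₁²) = 0.9140 J.

W ≈ 0.914 J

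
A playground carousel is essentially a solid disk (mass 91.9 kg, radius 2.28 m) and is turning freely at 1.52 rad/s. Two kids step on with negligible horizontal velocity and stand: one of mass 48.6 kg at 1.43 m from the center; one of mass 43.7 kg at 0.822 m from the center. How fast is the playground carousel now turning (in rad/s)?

ω_f ≈ 0.987 rad/s

No external torque acts about the center; L_before = L_after.
I_p = ½(91.9)(2.28)² = 238.9 kg·m².
Added inertia Σmr² = (48.6)(1.43)² + (43.7)(0.822)² = 128.9 kg·m²; I_f = 238.9 + 128.9 = 367.8 kg·m².
ω_f = I_p ω_i / I_f = (238.9)(1.52) / 367.8 = 0.9872 rad/s.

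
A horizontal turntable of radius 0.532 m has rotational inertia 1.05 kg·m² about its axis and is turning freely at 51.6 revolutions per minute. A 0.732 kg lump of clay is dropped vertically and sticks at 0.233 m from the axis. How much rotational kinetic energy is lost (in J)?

energy lost ≈ 0.559 J

The added mass arrives with no angular momentum about the axis, and any external torque about the axis is negligible, so the system's angular momentum is conserved.
Added inertia Σmr² = (0.732)(0.233)² = 0.03974 kg·m²; I_f = 1.050 + 0.03974 = 1.090 kg·m².
ω_f = I_p ω_i / I_f = (1.050)(51.6) / 1.090 = 49.72 rpm.
KE_i = ½(1.050)(5.404 rad/s)² = 15.33 J; KE_f = ½(1.090)(5.206)² = 14.77 J.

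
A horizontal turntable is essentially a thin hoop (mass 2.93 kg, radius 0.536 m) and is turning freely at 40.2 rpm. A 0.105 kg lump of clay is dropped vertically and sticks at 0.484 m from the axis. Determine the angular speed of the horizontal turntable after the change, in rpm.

No external torque acts about the axis; L_before = L_after.
I_p = (2.93)(0.536)² = 0.8418 kg·m².
Added inertia Σmr² = (0.105)(0.484)² = 0.02460 kg·m²; I_f = 0.8418 + 0.02460 = 0.8664 kg·m².
ω_f = I_p ω_i / I_f = (0.8418)(40.2) / 0.8664 = 39.06 rpm.

ω_f ≈ 39.1 rpm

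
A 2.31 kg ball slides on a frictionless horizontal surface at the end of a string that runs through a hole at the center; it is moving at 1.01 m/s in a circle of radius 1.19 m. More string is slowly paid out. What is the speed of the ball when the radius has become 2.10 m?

Central (radial) force ⇒ zero torque about the center ⇒ m v r is constant.
v₂ = v₁ r₁ / r₂ = (1.01)(1.19) / (2.10) = 0.5723 m/s.

v₂ ≈ 0.572 m/s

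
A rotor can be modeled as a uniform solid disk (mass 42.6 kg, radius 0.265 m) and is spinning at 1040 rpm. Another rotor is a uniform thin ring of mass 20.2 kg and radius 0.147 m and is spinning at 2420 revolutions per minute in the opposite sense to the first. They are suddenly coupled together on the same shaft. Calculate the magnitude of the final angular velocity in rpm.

The coupling torques are internal; angular momentum about the shared axis is conserved.
Moments of inertia: I_A = ½(42.6)(0.265)² = 1.496 kg·m²; I_B = (20.2)(0.147)² = 0.4365 kg·m².
Taking A's sense as positive: L = (1.496)(1040) − (0.4365)(2420) = 499.3 kg·m²·rpm.
Combined I = 1.496 + 0.4365 = 1.932 kg·m².
ω_f = L / I = 499.3 / 1.932 = 258.4 rpm.

|ω_f| ≈ 258 rpm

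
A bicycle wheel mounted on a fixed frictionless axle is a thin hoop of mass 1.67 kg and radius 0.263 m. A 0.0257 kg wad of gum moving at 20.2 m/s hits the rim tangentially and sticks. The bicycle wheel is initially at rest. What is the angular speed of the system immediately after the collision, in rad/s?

The axle reaction passes through the axle and exerts no torque about it; angular momentum about the axle is conserved through the impact.
I_p = (1.67)(0.263)² = 0.1155 kg·m². Taking the sense of the wad of gum's angular momentum as positive, L_{wad} = m v R = (0.0257)(20.2)(0.263) = 0.1365 kg·m²/s.
L_i = 0 + 0.1365 = 0.1365 kg·m²/s.
After sticking, I_f = I_p + m R² = 0.1155 + (0.0257)(0.263)² = 0.1173 kg·m².
ω_f = L_i / I_f = 0.1365 / 0.1173 = 1.164 rad/s.

|ω_f| ≈ 1.16 rad/s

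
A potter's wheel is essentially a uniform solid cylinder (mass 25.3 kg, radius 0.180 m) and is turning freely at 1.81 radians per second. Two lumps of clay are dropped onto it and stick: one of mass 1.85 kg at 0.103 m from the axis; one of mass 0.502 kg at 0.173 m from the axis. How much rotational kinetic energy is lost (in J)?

energy lost ≈ 0.0523 J

The added mass arrives with no angular momentum about the axis, and any external torque about the axis is negligible, so the system's angular momentum is conserved.
I_p = ½(25.3)(0.180)² = 0.4099 kg·m².
Added inertia Σmr² = (1.85)(0.103)² + (0.502)(0.173)² = 0.03465 kg·m²; I_f = 0.4099 + 0.03465 = 0.4445 kg·m².
ω_f = I_p ω_i / I_f = (0.4099)(1.81) / 0.4445 = 1.669 rad/s.
KE_i = ½(0.4099)(1.810 rad/s)² = 0.6714 J; KE_f = ½(0.4445)(1.669)² = 0.6190 J.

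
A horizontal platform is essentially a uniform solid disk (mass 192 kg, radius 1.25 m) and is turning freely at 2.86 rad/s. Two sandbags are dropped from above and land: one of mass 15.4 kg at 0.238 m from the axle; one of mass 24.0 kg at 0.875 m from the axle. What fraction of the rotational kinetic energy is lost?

No external torque acts about the axle; L_before = L_after.
I_p = ½(192)(1.25)² = 150.0 kg·m².
Added inertia Σmr² = (15.4)(0.238)² + (24.0)(0.875)² = 19.25 kg·m²; I_f = 150.0 + 19.25 = 169.2 kg·m².
ω_f = I_p ω_i / I_f = (150.0)(2.86) / 169.2 = 2.535 rad/s.
KE_i = ½(150.0)(2.860 rad/s)² = 613.5 J; KE_f = ½(169.2)(2.535)² = 543.7 J.
Fraction lost = 0.1137.

fraction ≈ 0.114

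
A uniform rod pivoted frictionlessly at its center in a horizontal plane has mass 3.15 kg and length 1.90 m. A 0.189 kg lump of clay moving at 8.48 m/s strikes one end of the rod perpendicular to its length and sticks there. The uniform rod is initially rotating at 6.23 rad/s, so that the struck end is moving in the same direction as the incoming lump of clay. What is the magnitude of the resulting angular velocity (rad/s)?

The axle reaction passes through the pivot and exerts no torque about it; angular momentum about the pivot is conserved through the impact.
I_p = (1/12)(3.15)(1.90)² = 0.9476 kg·m². Taking the sense of the lump of clay's angular momentum as positive, L_{lump} = m v R = (0.189)(8.48)(1.90/2) = 1.523 kg·m²/s.
L_i = +I_p ω_p + m v R = +(0.9476)(6.23) + 1.523 = 7.426 kg·m²/s.
After sticking, I_f = I_p + m R² = 0.9476 + (0.189)(1.90/2)² = 1.118 kg·m².
ω_f = L_i / I_f = 7.426 / 1.118 = 6.641 rad/s.

|ω_f| ≈ 6.64 rad/s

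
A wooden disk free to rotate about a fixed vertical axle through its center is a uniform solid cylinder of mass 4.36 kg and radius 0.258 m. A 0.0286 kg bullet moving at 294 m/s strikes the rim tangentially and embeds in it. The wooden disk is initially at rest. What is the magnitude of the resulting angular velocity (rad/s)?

|ω_f| ≈ 14.8 rad/s

The axle reaction passes through the axle and exerts no torque about it; angular momentum about the axle is conserved through the impact.
I_p = ½(4.36)(0.258)² = 0.1451 kg·m². Taking the sense of the bullet's angular momentum as positive, L_{bullet} = m v R = (0.0286)(294)(0.258) = 2.169 kg·m²/s.
L_i = 0 + 2.169 = 2.169 kg·m²/s.
After sticking, I_f = I_p + m R² = 0.1451 + (0.0286)(0.258)² = 0.1470 kg·m².
ω_f = L_i / I_f = 2.169 / 0.1470 = 14.76 rad/s.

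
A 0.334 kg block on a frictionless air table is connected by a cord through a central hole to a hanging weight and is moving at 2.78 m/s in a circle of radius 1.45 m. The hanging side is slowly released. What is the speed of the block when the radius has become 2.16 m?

v₂ ≈ 1.87 m/s

The only horizontal force on the mass is along the cord (radial), so it exerts no torque about the hole and angular momentum m v r is conserved.
v₂ = v₁ r₁ / r₂ = (2.78)(1.45) / (2.16) = 1.866 m/s.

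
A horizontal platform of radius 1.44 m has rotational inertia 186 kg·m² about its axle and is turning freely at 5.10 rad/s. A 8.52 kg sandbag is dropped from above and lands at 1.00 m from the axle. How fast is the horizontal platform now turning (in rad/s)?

The added mass arrives with no angular momentum about the axle, and any external torque about the axle is negligible, so the system's angular momentum is conserved.
Added inertia Σmr² = (8.52)(1.00)² = 8.520 kg·m²; I_f = 186.0 + 8.520 = 194.5 kg·m².
ω_f = I_p ω_i / I_f = (186.0)(5.10) / 194.5 = 4.877 rad/s.

ω_f ≈ 4.88 rad/s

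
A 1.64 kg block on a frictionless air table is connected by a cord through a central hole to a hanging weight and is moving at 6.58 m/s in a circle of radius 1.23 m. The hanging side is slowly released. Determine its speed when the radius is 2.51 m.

Central (radial) force ⇒ zero torque about the center ⇒ m v r is constant.
v₂ = v₁ r₁ / r₂ = (6.58)(1.23) / (2.51) = 3.224 m/s.

v₂ ≈ 3.22 m/s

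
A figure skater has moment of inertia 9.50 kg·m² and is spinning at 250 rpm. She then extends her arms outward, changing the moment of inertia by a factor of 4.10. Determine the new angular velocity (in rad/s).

ω₂ ≈ 6.39 rad/s

Angular momentum about the spin axis is conserved since the torque about it is zero.
I₂ = 4.10 × 9.50 = 38.95 kg·m².
ω₂ = I₁ω₁ / I₂ = (9.500)(250 rpm) / (38.95) = 60.98 rpm = 6.385 rad/s.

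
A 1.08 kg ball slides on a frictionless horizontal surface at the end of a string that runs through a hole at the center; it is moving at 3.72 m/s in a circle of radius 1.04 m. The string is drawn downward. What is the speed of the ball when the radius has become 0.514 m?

v₂ ≈ 7.53 m/s

The only horizontal force on the mass is along the cord (radial), so it exerts no torque about the hole and angular momentum m v r is conserved.
v₂ = v₁ r₁ / r₂ = (3.72)(1.04) / (0.514) = 7.527 m/s.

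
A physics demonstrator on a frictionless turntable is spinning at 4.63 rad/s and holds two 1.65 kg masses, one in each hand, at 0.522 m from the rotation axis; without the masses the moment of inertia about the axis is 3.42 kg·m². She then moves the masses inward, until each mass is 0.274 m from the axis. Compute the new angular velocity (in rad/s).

ω₂ ≈ 5.45 rad/s

With no external torque about the axis, L is conserved: I₁ω₁ = I₂ω₂.
I₁ = 3.42 + 2(1.65)(0.522)² = 4.319 kg·m²; I₂ = 3.42 + 2(1.65)(0.274)² = 3.668 kg·m².
ω₂ = I₁ω₁ / I₂ = (4.319)(4.63 rad/s) / (3.668) = 5.452 rad/s.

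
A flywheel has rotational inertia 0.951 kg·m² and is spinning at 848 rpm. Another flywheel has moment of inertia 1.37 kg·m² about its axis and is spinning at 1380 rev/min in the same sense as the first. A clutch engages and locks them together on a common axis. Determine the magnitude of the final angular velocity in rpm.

The coupling torques are internal; angular momentum about the shared axis is conserved.
Taking A's sense as positive: L = (0.9510)(848) + (1.370)(1380) = 2697 kg·m²·rpm.
Combined I = 0.9510 + 1.370 = 2.321 kg·m².
ω_f = L / I = 2697 / 2.321 = 1162 rpm.

|ω_f| ≈ 1160 rpm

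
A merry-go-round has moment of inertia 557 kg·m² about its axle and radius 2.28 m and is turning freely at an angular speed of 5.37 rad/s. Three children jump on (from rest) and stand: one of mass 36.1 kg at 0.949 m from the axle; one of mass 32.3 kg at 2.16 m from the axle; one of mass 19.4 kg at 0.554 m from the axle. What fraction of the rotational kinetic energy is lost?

fraction ≈ 0.254

The added mass arrives with no angular momentum about the axle, and any external torque about the axle is negligible, so the system's angular momentum is conserved.
Added inertia Σmr² = (36.1)(0.949)² + (32.3)(2.16)² + (19.4)(0.554)² = 189.2 kg·m²; I_f = 557.0 + 189.2 = 746.2 kg·m².
ω_f = I_p ω_i / I_f = (557.0)(5.37) / 746.2 = 4.009 rad/s.
KE_i = ½(557.0)(5.370 rad/s)² = 8031 J; KE_f = ½(746.2)(4.009)² = 5995 J.
Fraction lost = 0.2535.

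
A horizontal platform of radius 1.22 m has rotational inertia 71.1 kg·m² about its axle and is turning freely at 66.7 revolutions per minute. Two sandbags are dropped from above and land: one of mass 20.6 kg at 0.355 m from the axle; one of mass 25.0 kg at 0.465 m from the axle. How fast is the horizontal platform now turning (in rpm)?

ω_f ≈ 60.0 rpm

The added mass arrives with no angular momentum about the axle, and any external torque about the axle is negligible, so the system's angular momentum is conserved.
Added inertia Σmr² = (20.6)(0.355)² + (25.0)(0.465)² = 8.002 kg·m²; I_f = 71.10 + 8.002 = 79.10 kg·m².
ω_f = I_p ω_i / I_f = (71.10)(66.7) / 79.10 = 59.95 rpm.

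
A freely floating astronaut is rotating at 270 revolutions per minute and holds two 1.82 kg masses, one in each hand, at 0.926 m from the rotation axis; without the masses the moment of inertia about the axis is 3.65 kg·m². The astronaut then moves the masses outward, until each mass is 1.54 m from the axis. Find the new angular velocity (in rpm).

ω₂ ≈ 149 rpm

Angular momentum about the spin axis is conserved since the torque about it is zero.
I₁ = 3.65 + 2(1.82)(0.926)² = 6.771 kg·m²; I₂ = 3.65 + 2(1.82)(1.54)² = 12.28 kg·m².
ω₂ = I₁ω₁ / I₂ = (6.771)(270 rpm) / (12.28) = 148.8 rpm.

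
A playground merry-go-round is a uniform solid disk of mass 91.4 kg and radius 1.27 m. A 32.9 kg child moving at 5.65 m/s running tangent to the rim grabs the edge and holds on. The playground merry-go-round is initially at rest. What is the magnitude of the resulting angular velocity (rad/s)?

|ω_f| ≈ 1.86 rad/s

About the axle the impulsive forces during the collision are internal, so angular momentum about that axis is conserved.
I_p = ½(91.4)(1.27)² = 73.71 kg·m². Taking the sense of the child's angular momentum as positive, L_{child} = m v R = (32.9)(5.65)(1.27) = 236.1 kg·m²/s.
L_i = 0 + 236.1 = 236.1 kg·m²/s.
After sticking, I_f = I_p + m R² = 73.71 + (32.9)(1.27)² = 126.8 kg·m².
ω_f = L_i / I_f = 236.1 / 126.8 = 1.862 rad/s.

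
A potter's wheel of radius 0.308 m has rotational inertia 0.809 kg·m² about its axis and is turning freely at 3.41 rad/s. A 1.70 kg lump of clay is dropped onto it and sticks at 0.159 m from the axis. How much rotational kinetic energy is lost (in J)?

The added mass arrives with no angular momentum about the axis, and any external torque about the axis is negligible, so the system's angular momentum is conserved.
Added inertia Σmr² = (1.70)(0.159)² = 0.04298 kg·m²; I_f = 0.8090 + 0.04298 = 0.8520 kg·m².
ω_f = I_p ω_i / I_f = (0.8090)(3.41) / 0.8520 = 3.238 rad/s.
KE_i = ½(0.8090)(3.410 rad/s)² = 4.704 J; KE_f = ½(0.8520)(3.238)² = 4.466 J.

energy lost ≈ 0.237 J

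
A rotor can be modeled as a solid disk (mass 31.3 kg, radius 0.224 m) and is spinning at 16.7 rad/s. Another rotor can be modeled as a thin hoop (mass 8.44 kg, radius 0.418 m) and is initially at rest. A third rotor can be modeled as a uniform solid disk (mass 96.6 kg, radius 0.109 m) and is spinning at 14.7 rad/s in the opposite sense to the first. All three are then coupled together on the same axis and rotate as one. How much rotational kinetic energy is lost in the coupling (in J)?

No external torque acts about the common axis, so total angular momentum is conserved.
Moments of inertia: I_A = ½(31.3)(0.224)² = 0.7853 kg·m²; I_B = (8.44)(0.418)² = 1.475 kg·m²; I_C = ½(96.6)(0.109)² = 0.5739 kg·m².
Taking A's sense as positive: L = (0.7853)(16.7) − (0.5739)(14.7) = 4.678 kg·m²·rad/s.
Combined I = 0.7853 + 1.475 + 0.5739 = 2.834 kg·m².
ω_f = L / I = 4.678 / 2.834 = 1.651 rad/s.
KE_i = ½ΣIω² = 171.5 J; KE_f = ½(2.834)(1.651)² = 3.861 J.

ΔKE lost ≈ 168 J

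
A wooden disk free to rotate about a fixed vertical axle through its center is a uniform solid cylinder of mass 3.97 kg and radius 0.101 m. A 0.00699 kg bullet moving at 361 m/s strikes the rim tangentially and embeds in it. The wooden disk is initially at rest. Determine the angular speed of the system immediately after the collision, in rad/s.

|ω_f| ≈ 12.5 rad/s

About the axle the impulsive forces during the collision are internal, so angular momentum about that axis is conserved.
I_p = ½(3.97)(0.101)² = 0.02025 kg·m². Taking the sense of the bullet's angular momentum as positive, L_{bullet} = m v R = (0.00699)(361)(0.101) = 0.2549 kg·m²/s.
L_i = 0 + 0.2549 = 0.2549 kg·m²/s.
After sticking, I_f = I_p + m R² = 0.02025 + (0.00699)(0.101)² = 0.02032 kg·m².
ω_f = L_i / I_f = 0.2549 / 0.02032 = 12.54 rad/s.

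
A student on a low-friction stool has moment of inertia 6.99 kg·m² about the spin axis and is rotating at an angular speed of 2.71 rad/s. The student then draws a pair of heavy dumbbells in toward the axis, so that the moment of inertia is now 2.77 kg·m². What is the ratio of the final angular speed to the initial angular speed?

ω₂/ω₁ ≈ 2.52

No external torque acts about the spin axis, so angular momentum is conserved.
ω₂/ω₁ = I₁/I₂ = 6.990 / 2.770 = 2.523.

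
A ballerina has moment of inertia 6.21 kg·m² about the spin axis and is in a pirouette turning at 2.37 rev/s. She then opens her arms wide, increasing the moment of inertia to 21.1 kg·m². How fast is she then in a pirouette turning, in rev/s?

Angular momentum about the spin axis is conserved since the torque about it is zero.
ω₂ = I₁ω₁ / I₂ = (6.210)(2.37 rev/s) / (21.10) = 0.6975 rev/s.

ω₂ ≈ 0.698 rev/s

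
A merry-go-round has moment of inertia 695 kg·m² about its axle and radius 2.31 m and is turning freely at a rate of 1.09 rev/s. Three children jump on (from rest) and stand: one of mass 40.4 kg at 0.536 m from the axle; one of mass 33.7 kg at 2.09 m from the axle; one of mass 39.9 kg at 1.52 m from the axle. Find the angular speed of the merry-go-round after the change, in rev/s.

No external torque acts about the axle; L_before = L_after.
Added inertia Σmr² = (40.4)(0.536)² + (33.7)(2.09)² + (39.9)(1.52)² = 251.0 kg·m²; I_f = 695.0 + 251.0 = 946.0 kg·m².
ω_f = I_p ω_i / I_f = (695.0)(1.09) / 946.0 = 0.8008 rev/s.

ω_f ≈ 0.801 rev/s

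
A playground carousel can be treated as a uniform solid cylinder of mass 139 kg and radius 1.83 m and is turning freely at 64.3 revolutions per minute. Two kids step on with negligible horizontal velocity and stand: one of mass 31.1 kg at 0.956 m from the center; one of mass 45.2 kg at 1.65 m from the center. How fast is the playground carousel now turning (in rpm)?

The added mass arrives with no angular momentum about the center, and any external torque about the center is negligible, so the system's angular momentum is conserved.
I_p = ½(139)(1.83)² = 232.7 kg·m².
Added inertia Σmr² = (31.1)(0.956)² + (45.2)(1.65)² = 151.5 kg·m²; I_f = 232.7 + 151.5 = 384.2 kg·m².
ω_f = I_p ω_i / I_f = (232.7)(64.3) / 384.2 = 38.95 rpm.

ω_f ≈ 39.0 rpm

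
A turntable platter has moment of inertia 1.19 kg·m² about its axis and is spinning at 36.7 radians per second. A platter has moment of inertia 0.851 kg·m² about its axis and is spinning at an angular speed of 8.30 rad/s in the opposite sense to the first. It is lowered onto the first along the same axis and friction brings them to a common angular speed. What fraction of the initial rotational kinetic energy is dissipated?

fraction ≈ 0.605

The coupling torques are internal; angular momentum about the shared axis is conserved.
Taking A's sense as positive: L = (1.190)(36.7) − (0.8510)(8.30) = 36.61 kg·m²·rad/s.
Combined I = 1.190 + 0.8510 = 2.041 kg·m².
ω_f = L / I = 36.61 / 2.041 = 17.94 rad/s.
KE_i = ½ΣIω² = 830.7 J; KE_f = ½(2.041)(17.94)² = 328.3 J.
Fraction dissipated = (KE_i − KE_f)/KE_i = 0.6048.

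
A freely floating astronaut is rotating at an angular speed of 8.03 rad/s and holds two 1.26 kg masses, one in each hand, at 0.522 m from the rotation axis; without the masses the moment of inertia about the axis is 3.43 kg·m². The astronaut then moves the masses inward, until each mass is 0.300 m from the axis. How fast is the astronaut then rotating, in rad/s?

ω₂ ≈ 9.04 rad/s

Angular momentum about the spin axis is conserved since the torque about it is zero.
I₁ = 3.43 + 2(1.26)(0.522)² = 4.117 kg·m²; I₂ = 3.43 + 2(1.26)(0.300)² = 3.657 kg·m².
ω₂ = I₁ω₁ / I₂ = (4.117)(8.03 rad/s) / (3.657) = 9.040 rad/s.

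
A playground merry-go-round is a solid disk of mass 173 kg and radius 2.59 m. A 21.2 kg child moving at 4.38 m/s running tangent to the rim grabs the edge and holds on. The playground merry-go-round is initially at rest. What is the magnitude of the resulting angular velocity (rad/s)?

The axle reaction passes through the axle and exerts no torque about it; angular momentum about the axle is conserved through the impact.
I_p = ½(173)(2.59)² = 580.3 kg·m². Taking the sense of the child's angular momentum as positive, L_{child} = m v R = (21.2)(4.38)(2.59) = 240.5 kg·m²/s.
L_i = 0 + 240.5 = 240.5 kg·m²/s.
After sticking, I_f = I_p + m R² = 580.3 + (21.2)(2.59)² = 722.5 kg·m².
ω_f = L_i / I_f = 240.5 / 722.5 = 0.3329 rad/s.

|ω_f| ≈ 0.333 rad/s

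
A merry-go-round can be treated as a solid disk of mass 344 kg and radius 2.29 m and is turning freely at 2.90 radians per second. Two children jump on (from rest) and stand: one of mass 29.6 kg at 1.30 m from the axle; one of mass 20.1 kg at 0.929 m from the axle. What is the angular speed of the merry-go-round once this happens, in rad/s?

The added mass arrives with no angular momentum about the axle, and any external torque about the axle is negligible, so the system's angular momentum is conserved.
I_p = ½(344)(2.29)² = 902.0 kg·m².
Added inertia Σmr² = (29.6)(1.30)² + (20.1)(0.929)² = 67.37 kg·m²; I_f = 902.0 + 67.37 = 969.4 kg·m².
ω_f = I_p ω_i / I_f = (902.0)(2.90) / 969.4 = 2.698 rad/s.

ω_f ≈ 2.70 rad/s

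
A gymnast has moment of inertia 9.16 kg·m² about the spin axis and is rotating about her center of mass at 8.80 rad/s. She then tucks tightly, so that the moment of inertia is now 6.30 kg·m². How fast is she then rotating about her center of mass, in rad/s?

ω₂ ≈ 12.8 rad/s

With no external torque about the axis, L is conserved: I₁ω₁ = I₂ω₂.
ω₂ = I₁ω₁ / I₂ = (9.160)(8.80 rad/s) / (6.300) = 12.79 rad/s.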